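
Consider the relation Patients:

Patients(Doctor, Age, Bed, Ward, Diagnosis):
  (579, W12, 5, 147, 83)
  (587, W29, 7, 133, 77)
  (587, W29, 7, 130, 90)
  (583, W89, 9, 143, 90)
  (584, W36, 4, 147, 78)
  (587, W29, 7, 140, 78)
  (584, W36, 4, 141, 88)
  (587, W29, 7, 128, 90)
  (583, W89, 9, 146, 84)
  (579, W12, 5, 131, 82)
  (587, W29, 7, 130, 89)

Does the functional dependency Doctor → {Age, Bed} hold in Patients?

Yes

Doctor=579: 2 rows → {Age,Bed} = (W12, 5), (W12, 5) ✓
Doctor=587: 5 rows → {Age,Bed} = (W29, 7), (W29, 7), (W29, 7), (W29, 7), (W29, 7) ✓
Doctor=583: 2 rows → {Age,Bed} = (W89, 9), (W89, 9) ✓
Doctor=584: 2 rows → {Age,Bed} = (W36, 4), (W36, 4) ✓
Every Doctor value is associated with a single {Age, Bed} value, so Doctor → {Age, Bed} holds.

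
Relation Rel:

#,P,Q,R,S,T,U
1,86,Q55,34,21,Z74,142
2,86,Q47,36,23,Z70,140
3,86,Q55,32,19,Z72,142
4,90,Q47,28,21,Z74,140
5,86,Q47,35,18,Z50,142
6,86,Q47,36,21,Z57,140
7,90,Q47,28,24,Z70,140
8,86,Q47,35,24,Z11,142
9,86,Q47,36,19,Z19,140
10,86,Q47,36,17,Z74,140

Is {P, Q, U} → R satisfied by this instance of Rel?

(P=86, Q=Q55, U=142): rows 1, 3 → R takes values {34, 32} — violation
(P=86, Q=Q47, U=140): rows 2, 6, 9, 10 → R = 36, 36, 36, 36 ✓
(P=90, Q=Q47, U=140): rows 4, 7 → R = 28, 28 ✓
(P=86, Q=Q47, U=142): rows 5, 8 → R = 35, 35 ✓
Two rows agree on {P, Q, U} but differ on R, so {P, Q, U} → R does not hold.

No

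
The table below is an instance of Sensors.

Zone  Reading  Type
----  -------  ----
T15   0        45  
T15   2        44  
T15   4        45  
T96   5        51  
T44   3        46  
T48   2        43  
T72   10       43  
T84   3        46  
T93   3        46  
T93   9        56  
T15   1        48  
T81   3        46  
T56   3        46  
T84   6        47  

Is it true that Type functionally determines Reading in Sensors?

Type=45: 2 rows → Reading takes values {0, 4} — violation
Type=44: 1 row → Reading = 2 ✓
Type=51: 1 row → Reading = 5 ✓
Type=46: 5 rows → Reading = 3, 3, 3, 3, 3 ✓
Type=43: 2 rows → Reading takes values {2, 10} — violation
Type=56: 1 row → Reading = 9 ✓
Type=48: 1 row → Reading = 1 ✓
Type=47: 1 row → Reading = 6 ✓
Two rows agree on Type but differ on Reading, so Type -> Reading does not hold.

No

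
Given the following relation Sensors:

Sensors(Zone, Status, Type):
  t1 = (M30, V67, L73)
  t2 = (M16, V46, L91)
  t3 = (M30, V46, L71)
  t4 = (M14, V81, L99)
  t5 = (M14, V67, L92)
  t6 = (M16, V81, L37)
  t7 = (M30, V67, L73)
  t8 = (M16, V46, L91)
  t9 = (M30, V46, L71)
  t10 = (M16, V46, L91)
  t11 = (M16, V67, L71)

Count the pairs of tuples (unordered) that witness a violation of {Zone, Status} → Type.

(Zone=M30, Status=V67): all 2 rows agree on Type — 0 pairs.
(Zone=M16, Status=V46): all 3 rows agree on Type — 0 pairs.
(Zone=M30, Status=V46): all 2 rows agree on Type — 0 pairs.

0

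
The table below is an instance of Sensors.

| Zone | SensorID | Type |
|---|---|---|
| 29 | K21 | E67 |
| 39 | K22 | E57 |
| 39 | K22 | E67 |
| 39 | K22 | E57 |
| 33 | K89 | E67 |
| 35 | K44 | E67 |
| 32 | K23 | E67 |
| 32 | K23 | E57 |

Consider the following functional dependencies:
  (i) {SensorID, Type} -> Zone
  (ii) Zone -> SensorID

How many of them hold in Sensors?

2

(i) {SensorID, Type} -> Zone: every LHS value maps to a single RHS value — holds.
(ii) Zone -> SensorID: every LHS value maps to a single RHS value — holds.
2 of the 2 dependencies hold.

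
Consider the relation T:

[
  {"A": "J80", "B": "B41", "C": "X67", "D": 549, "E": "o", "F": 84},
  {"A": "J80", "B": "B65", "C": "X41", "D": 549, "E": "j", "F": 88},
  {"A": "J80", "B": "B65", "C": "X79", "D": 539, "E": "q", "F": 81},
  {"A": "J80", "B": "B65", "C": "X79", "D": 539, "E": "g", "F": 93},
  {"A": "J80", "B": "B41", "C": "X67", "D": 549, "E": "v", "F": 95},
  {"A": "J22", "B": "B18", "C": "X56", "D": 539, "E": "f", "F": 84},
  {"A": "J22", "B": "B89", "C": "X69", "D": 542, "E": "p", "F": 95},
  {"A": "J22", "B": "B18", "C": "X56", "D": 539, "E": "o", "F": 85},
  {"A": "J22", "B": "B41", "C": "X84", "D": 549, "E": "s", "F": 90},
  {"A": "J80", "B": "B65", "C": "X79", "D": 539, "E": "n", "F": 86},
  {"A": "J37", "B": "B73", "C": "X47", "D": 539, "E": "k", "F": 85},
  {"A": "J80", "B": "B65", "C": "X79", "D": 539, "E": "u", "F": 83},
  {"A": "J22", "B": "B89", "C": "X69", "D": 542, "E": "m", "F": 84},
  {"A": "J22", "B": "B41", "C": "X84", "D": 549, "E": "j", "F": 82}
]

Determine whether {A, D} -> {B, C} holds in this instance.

No

(A=J80, D=549): 3 rows → {B,C} takes values {(B41, X67), (B65, X41)} — violation
(A=J80, D=539): 4 rows → {B,C} = (B65, X79), (B65, X79), (B65, X79), (B65, X79) ✓
(A=J22, D=539): 2 rows → {B,C} = (B18, X56), (B18, X56) ✓
(A=J22, D=542): 2 rows → {B,C} = (B89, X69), (B89, X69) ✓
(A=J22, D=549): 2 rows → {B,C} = (B41, X84), (B41, X84) ✓
(A=J37, D=539): 1 row → {B,C} = (B73, X47) ✓
Two rows agree on {A, D} but differ on {B, C}, so {A, D} -> {B, C} does not hold.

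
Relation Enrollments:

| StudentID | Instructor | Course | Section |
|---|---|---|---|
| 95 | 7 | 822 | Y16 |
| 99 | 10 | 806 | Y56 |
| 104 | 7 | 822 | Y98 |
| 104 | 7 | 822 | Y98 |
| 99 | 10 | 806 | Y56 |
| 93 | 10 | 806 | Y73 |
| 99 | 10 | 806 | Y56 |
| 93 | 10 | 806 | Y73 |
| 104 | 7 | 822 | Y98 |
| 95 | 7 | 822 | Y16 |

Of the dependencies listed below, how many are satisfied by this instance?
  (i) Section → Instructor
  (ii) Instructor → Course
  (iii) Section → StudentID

3

(i) Section → Instructor: every LHS value maps to a single RHS value — holds.
(ii) Instructor → Course: every LHS value maps to a single RHS value — holds.
(iii) Section → StudentID: every LHS value maps to a single RHS value — holds.
3 of the 3 dependencies hold.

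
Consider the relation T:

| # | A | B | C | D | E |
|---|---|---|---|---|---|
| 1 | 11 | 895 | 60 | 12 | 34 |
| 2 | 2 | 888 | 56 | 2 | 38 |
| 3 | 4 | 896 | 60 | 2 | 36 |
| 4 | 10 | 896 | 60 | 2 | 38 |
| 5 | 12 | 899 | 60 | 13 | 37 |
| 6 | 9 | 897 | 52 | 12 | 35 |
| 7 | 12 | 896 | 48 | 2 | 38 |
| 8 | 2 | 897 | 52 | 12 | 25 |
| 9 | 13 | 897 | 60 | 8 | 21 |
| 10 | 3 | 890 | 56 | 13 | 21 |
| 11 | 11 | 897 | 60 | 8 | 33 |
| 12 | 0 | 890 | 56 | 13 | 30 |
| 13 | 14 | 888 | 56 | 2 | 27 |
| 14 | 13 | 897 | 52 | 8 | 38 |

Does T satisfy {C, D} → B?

(C=60, D=12): row 1 → B = 895 ✓
(C=56, D=2): rows 2, 13 → B = 888, 888 ✓
(C=60, D=2): rows 3, 4 → B = 896, 896 ✓
(C=60, D=13): row 5 → B = 899 ✓
(C=52, D=12): rows 6, 8 → B = 897, 897 ✓
(C=48, D=2): row 7 → B = 896 ✓
(C=60, D=8): rows 9, 11 → B = 897, 897 ✓
(C=56, D=13): rows 10, 12 → B = 890, 890 ✓
(C=52, D=8): row 14 → B = 897 ✓
Every {C, D} value is associated with a single B value, so {C, D} → B holds.

Yes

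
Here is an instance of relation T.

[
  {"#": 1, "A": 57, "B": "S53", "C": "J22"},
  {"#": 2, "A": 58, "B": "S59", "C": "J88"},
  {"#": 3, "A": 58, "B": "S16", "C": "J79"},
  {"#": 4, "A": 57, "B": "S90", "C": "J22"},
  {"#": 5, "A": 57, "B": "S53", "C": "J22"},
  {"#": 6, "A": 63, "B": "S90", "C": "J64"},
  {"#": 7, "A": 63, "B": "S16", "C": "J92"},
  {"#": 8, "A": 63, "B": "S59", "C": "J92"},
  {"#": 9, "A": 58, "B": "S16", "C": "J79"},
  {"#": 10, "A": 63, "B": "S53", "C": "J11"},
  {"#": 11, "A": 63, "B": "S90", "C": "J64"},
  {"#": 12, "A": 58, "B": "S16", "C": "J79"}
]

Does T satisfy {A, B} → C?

(A=57, B=S53): rows 1, 5 → C = J22, J22 ✓
(A=58, B=S59): row 2 → C = J88 ✓
(A=58, B=S16): rows 3, 9, 12 → C = J79, J79, J79 ✓
(A=57, B=S90): row 4 → C = J22 ✓
(A=63, B=S90): rows 6, 11 → C = J64, J64 ✓
(A=63, B=S16): row 7 → C = J92 ✓
(A=63, B=S59): row 8 → C = J92 ✓
(A=63, B=S53): row 10 → C = J11 ✓
Every {A, B} value is associated with a single C value, so {A, B} → C holds.

Yes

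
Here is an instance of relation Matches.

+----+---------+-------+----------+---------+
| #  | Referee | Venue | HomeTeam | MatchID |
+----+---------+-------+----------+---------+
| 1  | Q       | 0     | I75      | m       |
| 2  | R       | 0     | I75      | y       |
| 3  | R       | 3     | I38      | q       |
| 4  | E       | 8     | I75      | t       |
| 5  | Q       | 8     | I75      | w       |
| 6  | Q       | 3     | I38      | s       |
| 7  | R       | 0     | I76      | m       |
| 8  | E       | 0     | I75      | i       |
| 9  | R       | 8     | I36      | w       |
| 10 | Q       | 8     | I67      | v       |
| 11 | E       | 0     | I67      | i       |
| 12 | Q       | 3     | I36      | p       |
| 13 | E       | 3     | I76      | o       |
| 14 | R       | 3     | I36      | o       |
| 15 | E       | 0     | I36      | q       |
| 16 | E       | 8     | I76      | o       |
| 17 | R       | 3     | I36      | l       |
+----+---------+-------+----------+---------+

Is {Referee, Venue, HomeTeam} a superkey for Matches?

No

Rows 14 and 17 have the same {Referee, Venue, HomeTeam} value (Referee=R, Venue=3, HomeTeam=I36) but are distinct tuples, so {Referee, Venue, HomeTeam} does not determine every attribute — not a superkey.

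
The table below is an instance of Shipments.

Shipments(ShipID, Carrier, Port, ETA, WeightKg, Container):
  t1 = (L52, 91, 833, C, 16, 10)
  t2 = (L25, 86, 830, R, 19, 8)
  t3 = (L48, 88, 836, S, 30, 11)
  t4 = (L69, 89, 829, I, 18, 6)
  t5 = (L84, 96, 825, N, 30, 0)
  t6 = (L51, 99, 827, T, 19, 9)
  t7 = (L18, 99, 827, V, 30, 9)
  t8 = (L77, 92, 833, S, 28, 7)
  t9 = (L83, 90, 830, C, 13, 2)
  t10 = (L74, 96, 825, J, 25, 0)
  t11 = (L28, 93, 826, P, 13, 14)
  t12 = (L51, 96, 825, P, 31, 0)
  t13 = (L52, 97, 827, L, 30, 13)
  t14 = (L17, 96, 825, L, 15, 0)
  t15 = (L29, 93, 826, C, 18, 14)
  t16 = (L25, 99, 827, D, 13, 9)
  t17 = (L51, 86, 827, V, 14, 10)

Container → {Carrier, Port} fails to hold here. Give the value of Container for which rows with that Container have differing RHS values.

Container=10: rows 1, 17 → {Carrier,Port} takes values {(91, 833), (86, 827)} — violation
Container=8: row 2 → {Carrier,Port} = (86, 830) ✓
Container=11: row 3 → {Carrier,Port} = (88, 836) ✓
Container=6: row 4 → {Carrier,Port} = (89, 829) ✓
Container=0: rows 5, 10, 12, 14 → {Carrier,Port} = (96, 825), (96, 825), (96, 825), (96, 825) ✓
Container=9: rows 6, 7, 16 → {Carrier,Port} = (99, 827), (99, 827), (99, 827) ✓
Container=7: row 8 → {Carrier,Port} = (92, 833) ✓
Container=2: row 9 → {Carrier,Port} = (90, 830) ✓
Container=14: rows 11, 15 → {Carrier,Port} = (93, 826), (93, 826) ✓
Container=13: row 13 → {Carrier,Port} = (97, 827) ✓
The only Container value with inconsistent RHS is Container=10.

10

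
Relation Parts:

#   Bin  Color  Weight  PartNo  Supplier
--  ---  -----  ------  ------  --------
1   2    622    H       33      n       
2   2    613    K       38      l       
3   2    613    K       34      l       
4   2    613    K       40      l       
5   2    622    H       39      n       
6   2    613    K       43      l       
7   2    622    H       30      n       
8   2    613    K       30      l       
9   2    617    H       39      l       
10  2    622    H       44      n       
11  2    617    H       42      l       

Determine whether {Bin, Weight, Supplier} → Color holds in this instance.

Yes

(Bin=2, Weight=H, Supplier=n): rows 1, 5, 7, 10 → Color = 622, 622, 622, 622 ✓
(Bin=2, Weight=K, Supplier=l): rows 2, 3, 4, 6, 8 → Color = 613, 613, 613, 613, 613 ✓
(Bin=2, Weight=H, Supplier=l): rows 9, 11 → Color = 617, 617 ✓
Every {Bin, Weight, Supplier} value is associated with a single Color value, so {Bin, Weight, Supplier} → Color holds.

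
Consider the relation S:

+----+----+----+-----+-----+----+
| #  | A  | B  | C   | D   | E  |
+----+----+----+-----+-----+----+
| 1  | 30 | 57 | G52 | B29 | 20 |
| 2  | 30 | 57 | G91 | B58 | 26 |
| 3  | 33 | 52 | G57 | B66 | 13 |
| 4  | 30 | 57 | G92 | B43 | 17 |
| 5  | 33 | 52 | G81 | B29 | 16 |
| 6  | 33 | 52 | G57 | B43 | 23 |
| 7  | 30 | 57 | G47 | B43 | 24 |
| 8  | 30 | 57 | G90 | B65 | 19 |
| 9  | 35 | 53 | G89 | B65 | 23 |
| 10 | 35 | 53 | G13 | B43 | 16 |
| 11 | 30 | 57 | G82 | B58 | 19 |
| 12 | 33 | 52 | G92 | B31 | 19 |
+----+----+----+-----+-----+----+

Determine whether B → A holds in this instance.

Yes

B=57: rows 1, 2, 4, 7, 8, 11 → A = 30, 30, 30, 30, 30, 30 ✓
B=52: rows 3, 5, 6, 12 → A = 33, 33, 33, 33 ✓
B=53: rows 9, 10 → A = 35, 35 ✓
Every B value is associated with a single A value, so B → A holds.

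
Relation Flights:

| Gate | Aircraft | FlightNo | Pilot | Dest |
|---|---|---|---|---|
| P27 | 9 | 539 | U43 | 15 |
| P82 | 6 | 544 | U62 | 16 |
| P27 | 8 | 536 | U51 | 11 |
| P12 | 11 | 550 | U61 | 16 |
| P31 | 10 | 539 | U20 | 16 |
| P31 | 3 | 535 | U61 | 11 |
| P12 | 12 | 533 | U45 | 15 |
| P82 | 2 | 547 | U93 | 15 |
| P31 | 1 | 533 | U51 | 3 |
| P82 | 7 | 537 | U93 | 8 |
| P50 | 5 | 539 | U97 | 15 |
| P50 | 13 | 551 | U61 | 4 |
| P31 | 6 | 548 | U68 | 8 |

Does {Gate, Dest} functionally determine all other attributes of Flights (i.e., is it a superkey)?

All 13 rows have distinct {Gate, Dest} values, so {Gate, Dest} → (all attributes) holds and {Gate, Dest} is a superkey.

Yes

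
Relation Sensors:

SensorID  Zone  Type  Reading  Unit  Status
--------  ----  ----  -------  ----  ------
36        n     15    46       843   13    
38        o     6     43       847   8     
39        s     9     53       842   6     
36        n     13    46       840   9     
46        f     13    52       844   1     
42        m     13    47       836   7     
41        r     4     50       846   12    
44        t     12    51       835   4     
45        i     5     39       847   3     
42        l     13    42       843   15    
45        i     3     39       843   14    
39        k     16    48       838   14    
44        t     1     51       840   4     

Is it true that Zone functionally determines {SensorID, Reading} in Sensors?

Zone=n: 2 rows → {SensorID,Reading} = (36, 46), (36, 46) ✓
Zone=o: 1 row → {SensorID,Reading} = (38, 43) ✓
Zone=s: 1 row → {SensorID,Reading} = (39, 53) ✓
Zone=f: 1 row → {SensorID,Reading} = (46, 52) ✓
Zone=m: 1 row → {SensorID,Reading} = (42, 47) ✓
Zone=r: 1 row → {SensorID,Reading} = (41, 50) ✓
Zone=t: 2 rows → {SensorID,Reading} = (44, 51), (44, 51) ✓
Zone=i: 2 rows → {SensorID,Reading} = (45, 39), (45, 39) ✓
Zone=l: 1 row → {SensorID,Reading} = (42, 42) ✓
Zone=k: 1 row → {SensorID,Reading} = (39, 48) ✓
Every Zone value is associated with a single {SensorID, Reading} value, so Zone → {SensorID, Reading} holds.

Yes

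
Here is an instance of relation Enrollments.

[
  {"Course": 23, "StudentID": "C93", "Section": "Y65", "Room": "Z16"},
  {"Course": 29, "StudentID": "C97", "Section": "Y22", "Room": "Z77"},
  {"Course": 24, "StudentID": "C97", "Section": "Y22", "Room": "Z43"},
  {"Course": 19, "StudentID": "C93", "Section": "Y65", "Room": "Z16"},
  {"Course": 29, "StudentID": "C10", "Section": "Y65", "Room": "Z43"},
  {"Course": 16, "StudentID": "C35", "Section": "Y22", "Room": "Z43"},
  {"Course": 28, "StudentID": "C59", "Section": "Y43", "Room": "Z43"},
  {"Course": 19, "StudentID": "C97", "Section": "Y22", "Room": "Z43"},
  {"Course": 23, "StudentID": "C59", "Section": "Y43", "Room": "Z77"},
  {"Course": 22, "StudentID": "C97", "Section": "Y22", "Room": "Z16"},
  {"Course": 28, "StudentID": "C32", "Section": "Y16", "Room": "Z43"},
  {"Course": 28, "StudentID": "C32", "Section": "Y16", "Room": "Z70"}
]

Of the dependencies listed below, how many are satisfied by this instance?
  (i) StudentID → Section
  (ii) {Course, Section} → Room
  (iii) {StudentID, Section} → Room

1

(i) StudentID → Section: every LHS value maps to a single RHS value — holds.
(ii) {Course, Section} → Room: (Course=28, Section=Y16): 2 rows → Room takes values {Z43, Z70} — violation — fails.
(iii) {StudentID, Section} → Room: (StudentID=C97, Section=Y22): 4 rows → Room takes values {Z77, Z43, Z16} — violation; (StudentID=C59, Section=Y43): 2 rows → Room takes values {Z43, Z77} — violation; (StudentID=C32, Section=Y16): 2 rows → Room takes values {Z43, Z70} — violation — fails.
1 of the 3 dependencies holds.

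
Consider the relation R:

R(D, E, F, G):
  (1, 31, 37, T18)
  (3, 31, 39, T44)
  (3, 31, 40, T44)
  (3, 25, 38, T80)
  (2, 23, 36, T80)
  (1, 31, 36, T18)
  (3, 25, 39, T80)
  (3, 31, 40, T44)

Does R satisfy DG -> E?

(D=1, G=T18): 2 rows → E = 31, 31 ✓
(D=3, G=T44): 3 rows → E = 31, 31, 31 ✓
(D=3, G=T80): 2 rows → E = 25, 25 ✓
(D=2, G=T80): 1 row → E = 23 ✓
Every DG value is associated with a single E value, so DG -> E holds.

Yes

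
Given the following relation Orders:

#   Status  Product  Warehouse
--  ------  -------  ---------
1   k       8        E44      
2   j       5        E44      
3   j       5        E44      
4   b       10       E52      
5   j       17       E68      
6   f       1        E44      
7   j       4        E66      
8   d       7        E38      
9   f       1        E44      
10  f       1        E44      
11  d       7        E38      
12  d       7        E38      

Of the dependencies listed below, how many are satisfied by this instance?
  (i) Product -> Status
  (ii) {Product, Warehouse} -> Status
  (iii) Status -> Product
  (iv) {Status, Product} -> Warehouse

3

(i) Product -> Status: every LHS value maps to a single RHS value — holds.
(ii) {Product, Warehouse} -> Status: every LHS value maps to a single RHS value — holds.
(iii) Status -> Product: Status=j: rows 2, 3, 5, 7 → Product takes values {5, 17, 4} — violation — fails.
(iv) {Status, Product} -> Warehouse: every LHS value maps to a single RHS value — holds.
3 of the 4 dependencies hold.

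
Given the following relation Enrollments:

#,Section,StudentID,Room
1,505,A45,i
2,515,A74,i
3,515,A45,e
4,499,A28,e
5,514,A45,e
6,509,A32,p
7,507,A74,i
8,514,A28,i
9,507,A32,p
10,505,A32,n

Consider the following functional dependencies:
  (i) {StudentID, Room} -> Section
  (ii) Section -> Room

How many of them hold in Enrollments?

(i) {StudentID, Room} -> Section: (StudentID=A74, Room=i): rows 2, 7 → Section takes values {515, 507} — violation; (StudentID=A45, Room=e): rows 3, 5 → Section takes values {515, 514} — violation; (StudentID=A32, Room=p): rows 6, 9 → Section takes values {509, 507} — violation — fails.
(ii) Section -> Room: Section=505: rows 1, 10 → Room takes values {i, n} — violation; Section=515: rows 2, 3 → Room takes values {i, e} — violation; Section=514: rows 5, 8 → Room takes values {e, i} — violation; Section=507: rows 7, 9 → Room takes values {i, p} — violation — fails.
None of the 2 dependencies hold.

0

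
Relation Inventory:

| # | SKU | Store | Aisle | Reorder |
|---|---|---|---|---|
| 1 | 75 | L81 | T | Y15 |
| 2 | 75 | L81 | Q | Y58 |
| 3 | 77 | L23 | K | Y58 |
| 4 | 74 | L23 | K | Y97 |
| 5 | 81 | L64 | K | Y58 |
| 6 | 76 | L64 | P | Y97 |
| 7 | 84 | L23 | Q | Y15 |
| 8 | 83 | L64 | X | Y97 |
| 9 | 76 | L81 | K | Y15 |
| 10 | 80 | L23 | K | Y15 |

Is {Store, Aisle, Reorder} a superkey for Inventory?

Yes

All 10 rows have distinct {Store, Aisle, Reorder} values, so {Store, Aisle, Reorder} → (all attributes) holds and {Store, Aisle, Reorder} is a superkey.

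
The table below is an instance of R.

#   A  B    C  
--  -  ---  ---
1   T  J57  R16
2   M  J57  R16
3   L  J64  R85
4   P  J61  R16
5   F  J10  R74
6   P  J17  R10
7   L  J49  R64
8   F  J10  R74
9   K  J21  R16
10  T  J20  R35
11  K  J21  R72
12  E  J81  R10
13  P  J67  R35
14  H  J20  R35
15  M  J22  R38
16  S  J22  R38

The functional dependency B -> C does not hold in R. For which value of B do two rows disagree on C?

J21

B=J57: rows 1, 2 → C = R16, R16 ✓
B=J64: row 3 → C = R85 ✓
B=J61: row 4 → C = R16 ✓
B=J10: rows 5, 8 → C = R74, R74 ✓
B=J17: row 6 → C = R10 ✓
B=J49: row 7 → C = R64 ✓
B=J21: rows 9, 11 → C takes values {R16, R72} — violation
B=J20: rows 10, 14 → C = R35, R35 ✓
B=J81: row 12 → C = R10 ✓
B=J67: row 13 → C = R35 ✓
B=J22: rows 15, 16 → C = R38, R38 ✓
The only B value with inconsistent C is B=J21.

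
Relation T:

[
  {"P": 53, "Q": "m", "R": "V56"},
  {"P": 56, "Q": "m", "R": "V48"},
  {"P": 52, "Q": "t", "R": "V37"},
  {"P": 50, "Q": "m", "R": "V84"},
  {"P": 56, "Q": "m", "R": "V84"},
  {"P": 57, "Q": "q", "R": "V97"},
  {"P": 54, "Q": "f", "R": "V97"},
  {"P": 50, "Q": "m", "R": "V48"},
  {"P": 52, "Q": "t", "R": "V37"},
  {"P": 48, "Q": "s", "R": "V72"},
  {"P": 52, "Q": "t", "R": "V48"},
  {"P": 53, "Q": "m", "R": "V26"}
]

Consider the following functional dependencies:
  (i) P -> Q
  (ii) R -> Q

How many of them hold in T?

1

(i) P -> Q: every LHS value maps to a single RHS value — holds.
(ii) R -> Q: R=V48: 3 rows → Q takes values {m, t} — violation; R=V97: 2 rows → Q takes values {q, f} — violation — fails.
1 of the 2 dependencies holds.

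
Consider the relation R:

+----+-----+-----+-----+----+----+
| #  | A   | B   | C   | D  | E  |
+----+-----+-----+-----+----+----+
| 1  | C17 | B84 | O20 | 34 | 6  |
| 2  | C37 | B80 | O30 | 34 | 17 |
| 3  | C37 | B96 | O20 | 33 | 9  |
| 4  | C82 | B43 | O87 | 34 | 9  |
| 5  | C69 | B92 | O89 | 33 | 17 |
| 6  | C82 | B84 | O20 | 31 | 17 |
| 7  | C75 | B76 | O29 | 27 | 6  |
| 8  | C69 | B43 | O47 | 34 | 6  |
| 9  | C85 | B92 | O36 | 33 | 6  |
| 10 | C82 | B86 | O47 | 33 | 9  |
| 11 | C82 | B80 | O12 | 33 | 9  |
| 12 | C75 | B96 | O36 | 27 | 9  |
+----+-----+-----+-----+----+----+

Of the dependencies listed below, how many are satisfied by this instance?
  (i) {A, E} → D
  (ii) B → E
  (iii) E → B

0

(i) {A, E} → D: (A=C82, E=9): rows 4, 10, 11 → D takes values {34, 33} — violation — fails.
(ii) B → E: B=B84: rows 1, 6 → E takes values {6, 17} — violation; B=B80: rows 2, 11 → E takes values {17, 9} — violation; B=B43: rows 4, 8 → E takes values {9, 6} — violation; B=B92: rows 5, 9 → E takes values {17, 6} — violation — fails.
(iii) E → B: E=6: rows 1, 7, 8, 9 → B takes values {B84, B76, B43, B92} — violation; E=17: rows 2, 5, 6 → B takes values {B80, B92, B84} — violation; E=9: rows 3, 4, 10, 11, 12 → B takes values {B96, B43, B86, B80} — violation — fails.
None of the 3 dependencies hold.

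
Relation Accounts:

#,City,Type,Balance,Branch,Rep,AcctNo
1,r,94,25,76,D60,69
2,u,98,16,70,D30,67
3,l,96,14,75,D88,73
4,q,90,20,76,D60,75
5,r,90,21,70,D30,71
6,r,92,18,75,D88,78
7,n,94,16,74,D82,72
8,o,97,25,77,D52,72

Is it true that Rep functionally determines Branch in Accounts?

Yes

Rep=D60: rows 1, 4 → Branch = 76, 76 ✓
Rep=D30: rows 2, 5 → Branch = 70, 70 ✓
Rep=D88: rows 3, 6 → Branch = 75, 75 ✓
Rep=D82: row 7 → Branch = 74 ✓
Rep=D52: row 8 → Branch = 77 ✓
Every Rep value is associated with a single Branch value, so Rep → Branch holds.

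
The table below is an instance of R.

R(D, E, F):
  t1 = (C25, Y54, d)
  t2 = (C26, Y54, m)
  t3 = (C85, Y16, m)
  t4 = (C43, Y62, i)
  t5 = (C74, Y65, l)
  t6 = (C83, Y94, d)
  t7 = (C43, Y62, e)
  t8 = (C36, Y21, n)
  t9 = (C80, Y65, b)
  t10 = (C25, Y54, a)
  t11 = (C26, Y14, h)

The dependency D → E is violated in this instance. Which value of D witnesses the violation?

C26

D=C25: rows 1, 10 → E = Y54, Y54 ✓
D=C26: rows 2, 11 → E takes values {Y54, Y14} — violation
D=C85: row 3 → E = Y16 ✓
D=C43: rows 4, 7 → E = Y62, Y62 ✓
D=C74: row 5 → E = Y65 ✓
D=C83: row 6 → E = Y94 ✓
D=C36: row 8 → E = Y21 ✓
D=C80: row 9 → E = Y65 ✓
The only D value with inconsistent E is D=C26.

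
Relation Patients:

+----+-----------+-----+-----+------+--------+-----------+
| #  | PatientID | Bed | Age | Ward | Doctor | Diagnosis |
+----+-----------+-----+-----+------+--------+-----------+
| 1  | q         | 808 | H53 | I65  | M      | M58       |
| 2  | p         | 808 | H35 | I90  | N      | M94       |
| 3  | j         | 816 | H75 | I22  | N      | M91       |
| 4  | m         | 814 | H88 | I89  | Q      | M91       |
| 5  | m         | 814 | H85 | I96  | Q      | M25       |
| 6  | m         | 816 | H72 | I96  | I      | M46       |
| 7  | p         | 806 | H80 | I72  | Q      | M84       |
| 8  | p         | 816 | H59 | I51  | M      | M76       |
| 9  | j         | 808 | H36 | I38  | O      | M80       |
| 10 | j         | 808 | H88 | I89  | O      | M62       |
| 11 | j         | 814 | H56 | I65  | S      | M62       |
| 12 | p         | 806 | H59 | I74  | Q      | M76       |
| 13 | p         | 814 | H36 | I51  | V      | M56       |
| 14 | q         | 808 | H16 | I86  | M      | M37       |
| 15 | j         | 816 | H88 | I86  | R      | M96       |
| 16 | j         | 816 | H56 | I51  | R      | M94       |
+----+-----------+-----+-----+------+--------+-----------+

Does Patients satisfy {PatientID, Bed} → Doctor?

(PatientID=q, Bed=808): rows 1, 14 → Doctor = M, M ✓
(PatientID=p, Bed=808): row 2 → Doctor = N ✓
(PatientID=j, Bed=816): rows 3, 15, 16 → Doctor takes values {N, R} — violation
(PatientID=m, Bed=814): rows 4, 5 → Doctor = Q, Q ✓
(PatientID=m, Bed=816): row 6 → Doctor = I ✓
(PatientID=p, Bed=806): rows 7, 12 → Doctor = Q, Q ✓
(PatientID=p, Bed=816): row 8 → Doctor = M ✓
(PatientID=j, Bed=808): rows 9, 10 → Doctor = O, O ✓
(PatientID=j, Bed=814): row 11 → Doctor = S ✓
(PatientID=p, Bed=814): row 13 → Doctor = V ✓
Two rows agree on {PatientID, Bed} but differ on Doctor, so {PatientID, Bed} → Doctor does not hold.

No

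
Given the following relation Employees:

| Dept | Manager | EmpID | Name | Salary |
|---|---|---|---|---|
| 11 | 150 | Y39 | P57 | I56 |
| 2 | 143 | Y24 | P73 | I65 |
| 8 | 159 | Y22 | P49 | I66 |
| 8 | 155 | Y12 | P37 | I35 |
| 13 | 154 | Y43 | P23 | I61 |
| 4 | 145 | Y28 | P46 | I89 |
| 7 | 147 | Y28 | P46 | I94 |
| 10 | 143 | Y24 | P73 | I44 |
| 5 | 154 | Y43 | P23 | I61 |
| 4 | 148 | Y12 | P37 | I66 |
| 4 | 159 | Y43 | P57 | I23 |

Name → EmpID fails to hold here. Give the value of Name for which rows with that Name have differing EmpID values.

P57

Name=P57: 2 rows → EmpID takes values {Y39, Y43} — violation
Name=P73: 2 rows → EmpID = Y24, Y24 ✓
Name=P49: 1 row → EmpID = Y22 ✓
Name=P37: 2 rows → EmpID = Y12, Y12 ✓
Name=P23: 2 rows → EmpID = Y43, Y43 ✓
Name=P46: 2 rows → EmpID = Y28, Y28 ✓
The only Name value with inconsistent EmpID is Name=P57.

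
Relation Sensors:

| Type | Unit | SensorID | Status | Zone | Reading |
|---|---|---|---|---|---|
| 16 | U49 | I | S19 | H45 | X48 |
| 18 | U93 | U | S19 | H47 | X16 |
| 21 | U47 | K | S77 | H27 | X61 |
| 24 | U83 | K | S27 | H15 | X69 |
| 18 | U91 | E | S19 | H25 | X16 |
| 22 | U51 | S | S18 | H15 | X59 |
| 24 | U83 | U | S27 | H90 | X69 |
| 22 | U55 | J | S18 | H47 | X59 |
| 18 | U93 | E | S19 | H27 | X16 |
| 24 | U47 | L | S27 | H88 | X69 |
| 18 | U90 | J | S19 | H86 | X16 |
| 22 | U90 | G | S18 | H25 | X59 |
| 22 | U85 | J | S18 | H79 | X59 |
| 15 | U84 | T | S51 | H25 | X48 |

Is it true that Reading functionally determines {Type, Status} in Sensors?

Reading=X48: 2 rows → {Type,Status} takes values {(16, S19), (15, S51)} — violation
Reading=X16: 4 rows → {Type,Status} = (18, S19), (18, S19), (18, S19), (18, S19) ✓
Reading=X61: 1 row → {Type,Status} = (21, S77) ✓
Reading=X69: 3 rows → {Type,Status} = (24, S27), (24, S27), (24, S27) ✓
Reading=X59: 4 rows → {Type,Status} = (22, S18), (22, S18), (22, S18), (22, S18) ✓
Two rows agree on Reading but differ on {Type, Status}, so Reading -> {Type, Status} does not hold.

No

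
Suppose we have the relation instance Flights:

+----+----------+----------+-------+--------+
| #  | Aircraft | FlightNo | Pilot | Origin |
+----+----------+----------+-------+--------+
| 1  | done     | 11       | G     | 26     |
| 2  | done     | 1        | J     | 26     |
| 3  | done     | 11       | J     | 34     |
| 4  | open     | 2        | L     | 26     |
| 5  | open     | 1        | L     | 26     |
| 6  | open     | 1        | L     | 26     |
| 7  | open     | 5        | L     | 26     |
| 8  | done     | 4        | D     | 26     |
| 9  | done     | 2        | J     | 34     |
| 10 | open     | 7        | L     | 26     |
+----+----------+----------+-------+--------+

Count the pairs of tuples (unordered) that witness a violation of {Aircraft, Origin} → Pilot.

(Aircraft=done, Origin=26): violating pairs (1,2), (1,8), (2,8) — 3 pairs.
(Aircraft=done, Origin=34): all 2 rows agree on Pilot — 0 pairs.
(Aircraft=open, Origin=26): all 5 rows agree on Pilot — 0 pairs.

3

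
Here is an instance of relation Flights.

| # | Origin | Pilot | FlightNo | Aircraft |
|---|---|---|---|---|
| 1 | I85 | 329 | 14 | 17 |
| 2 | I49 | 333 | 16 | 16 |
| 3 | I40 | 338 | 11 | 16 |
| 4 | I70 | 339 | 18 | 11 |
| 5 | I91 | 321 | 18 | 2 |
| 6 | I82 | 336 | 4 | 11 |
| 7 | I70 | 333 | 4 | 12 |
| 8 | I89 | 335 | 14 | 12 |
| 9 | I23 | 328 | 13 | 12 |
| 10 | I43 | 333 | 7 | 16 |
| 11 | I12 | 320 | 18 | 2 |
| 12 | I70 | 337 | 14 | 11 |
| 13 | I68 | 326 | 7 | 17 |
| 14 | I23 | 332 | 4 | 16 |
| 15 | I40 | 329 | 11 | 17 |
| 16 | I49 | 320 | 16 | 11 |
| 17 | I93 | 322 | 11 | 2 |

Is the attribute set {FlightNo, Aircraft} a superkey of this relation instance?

Rows 5 and 11 have the same {FlightNo, Aircraft} value (FlightNo=18, Aircraft=2) but are distinct tuples, so {FlightNo, Aircraft} does not determine every attribute — not a superkey.

No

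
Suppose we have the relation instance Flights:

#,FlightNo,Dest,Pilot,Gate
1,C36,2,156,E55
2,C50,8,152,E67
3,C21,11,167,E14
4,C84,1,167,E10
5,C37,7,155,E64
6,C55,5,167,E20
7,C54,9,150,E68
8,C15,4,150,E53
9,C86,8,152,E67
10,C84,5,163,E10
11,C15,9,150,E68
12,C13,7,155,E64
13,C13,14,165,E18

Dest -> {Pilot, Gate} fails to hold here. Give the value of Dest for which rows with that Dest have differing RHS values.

Dest=2: row 1 → {Pilot,Gate} = (156, E55) ✓
Dest=8: rows 2, 9 → {Pilot,Gate} = (152, E67), (152, E67) ✓
Dest=11: row 3 → {Pilot,Gate} = (167, E14) ✓
Dest=1: row 4 → {Pilot,Gate} = (167, E10) ✓
Dest=7: rows 5, 12 → {Pilot,Gate} = (155, E64), (155, E64) ✓
Dest=5: rows 6, 10 → {Pilot,Gate} takes values {(167, E20), (163, E10)} — violation
Dest=9: rows 7, 11 → {Pilot,Gate} = (150, E68), (150, E68) ✓
Dest=4: row 8 → {Pilot,Gate} = (150, E53) ✓
Dest=14: row 13 → {Pilot,Gate} = (165, E18) ✓
The only Dest value with inconsistent RHS is Dest=5.

5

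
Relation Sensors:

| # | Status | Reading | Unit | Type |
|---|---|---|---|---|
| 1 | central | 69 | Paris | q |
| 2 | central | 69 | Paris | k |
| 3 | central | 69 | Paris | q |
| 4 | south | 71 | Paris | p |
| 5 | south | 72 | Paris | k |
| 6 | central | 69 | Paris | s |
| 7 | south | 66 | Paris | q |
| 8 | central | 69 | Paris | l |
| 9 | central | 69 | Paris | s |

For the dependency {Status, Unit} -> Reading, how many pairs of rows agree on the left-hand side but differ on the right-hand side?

(Status=central, Unit=Paris): all 6 rows agree on Reading — 0 pairs.
(Status=south, Unit=Paris): violating pairs (4,5), (4,7), (5,7) — 3 pairs.

3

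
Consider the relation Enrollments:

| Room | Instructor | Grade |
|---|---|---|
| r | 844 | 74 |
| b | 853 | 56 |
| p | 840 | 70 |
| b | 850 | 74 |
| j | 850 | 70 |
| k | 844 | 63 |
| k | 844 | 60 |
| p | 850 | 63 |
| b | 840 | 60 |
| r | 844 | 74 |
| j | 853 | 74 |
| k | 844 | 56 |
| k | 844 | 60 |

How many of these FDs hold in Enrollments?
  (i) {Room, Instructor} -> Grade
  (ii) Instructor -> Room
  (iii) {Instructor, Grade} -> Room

1

(i) {Room, Instructor} -> Grade: (Room=k, Instructor=844): 4 rows → Grade takes values {63, 60, 56} — violation — fails.
(ii) Instructor -> Room: Instructor=844: 6 rows → Room takes values {r, k} — violation; Instructor=853: 2 rows → Room takes values {b, j} — violation; Instructor=840: 2 rows → Room takes values {p, b} — violation; Instructor=850: 3 rows → Room takes values {b, j, p} — violation — fails.
(iii) {Instructor, Grade} -> Room: every LHS value maps to a single RHS value — holds.
1 of the 3 dependencies holds.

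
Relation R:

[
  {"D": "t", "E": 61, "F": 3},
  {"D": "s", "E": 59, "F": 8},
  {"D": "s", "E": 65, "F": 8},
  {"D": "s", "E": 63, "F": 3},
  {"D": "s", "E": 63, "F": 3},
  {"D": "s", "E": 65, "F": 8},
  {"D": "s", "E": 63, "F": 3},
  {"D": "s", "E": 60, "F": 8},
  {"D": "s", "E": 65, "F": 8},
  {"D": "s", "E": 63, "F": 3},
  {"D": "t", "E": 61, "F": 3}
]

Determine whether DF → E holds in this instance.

No

(D=t, F=3): 2 rows → E = 61, 61 ✓
(D=s, F=8): 5 rows → E takes values {59, 65, 60} — violation
(D=s, F=3): 4 rows → E = 63, 63, 63, 63 ✓
Two rows agree on DF but differ on E, so DF → E does not hold.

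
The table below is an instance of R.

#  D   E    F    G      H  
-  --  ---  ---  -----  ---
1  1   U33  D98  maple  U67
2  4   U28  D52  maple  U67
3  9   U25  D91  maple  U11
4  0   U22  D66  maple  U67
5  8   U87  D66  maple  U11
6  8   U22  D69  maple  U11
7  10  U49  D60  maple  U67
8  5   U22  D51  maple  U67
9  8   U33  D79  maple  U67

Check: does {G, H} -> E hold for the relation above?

No

(G=maple, H=U67): rows 1, 2, 4, 7, 8, 9 → E takes values {U33, U28, U22, U49} — violation
(G=maple, H=U11): rows 3, 5, 6 → E takes values {U25, U87, U22} — violation
Two rows agree on {G, H} but differ on E, so {G, H} -> E does not hold.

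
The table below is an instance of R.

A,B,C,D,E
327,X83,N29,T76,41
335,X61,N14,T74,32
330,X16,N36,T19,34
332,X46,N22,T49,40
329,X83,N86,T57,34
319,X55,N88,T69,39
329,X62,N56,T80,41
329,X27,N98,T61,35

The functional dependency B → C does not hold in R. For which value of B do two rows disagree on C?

B=X83: 2 rows → C takes values {N29, N86} — violation
B=X61: 1 row → C = N14 ✓
B=X16: 1 row → C = N36 ✓
B=X46: 1 row → C = N22 ✓
B=X55: 1 row → C = N88 ✓
B=X62: 1 row → C = N56 ✓
B=X27: 1 row → C = N98 ✓
The only B value with inconsistent C is B=X83.

X83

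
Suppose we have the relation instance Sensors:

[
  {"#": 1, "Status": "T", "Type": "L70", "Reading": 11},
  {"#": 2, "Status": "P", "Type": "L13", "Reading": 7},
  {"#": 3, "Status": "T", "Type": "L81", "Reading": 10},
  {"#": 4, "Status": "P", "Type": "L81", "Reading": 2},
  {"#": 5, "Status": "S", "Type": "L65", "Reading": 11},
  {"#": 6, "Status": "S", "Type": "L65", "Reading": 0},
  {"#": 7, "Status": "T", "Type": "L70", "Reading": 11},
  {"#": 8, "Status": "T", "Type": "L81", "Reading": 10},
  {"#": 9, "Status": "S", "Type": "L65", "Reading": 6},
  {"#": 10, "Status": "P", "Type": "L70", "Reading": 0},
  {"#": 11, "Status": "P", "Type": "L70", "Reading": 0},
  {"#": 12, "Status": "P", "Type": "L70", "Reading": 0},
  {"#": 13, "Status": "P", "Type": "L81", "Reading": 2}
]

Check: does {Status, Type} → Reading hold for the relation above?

(Status=T, Type=L70): rows 1, 7 → Reading = 11, 11 ✓
(Status=P, Type=L13): row 2 → Reading = 7 ✓
(Status=T, Type=L81): rows 3, 8 → Reading = 10, 10 ✓
(Status=P, Type=L81): rows 4, 13 → Reading = 2, 2 ✓
(Status=S, Type=L65): rows 5, 6, 9 → Reading takes values {11, 0, 6} — violation
(Status=P, Type=L70): rows 10, 11, 12 → Reading = 0, 0, 0 ✓
Two rows agree on {Status, Type} but differ on Reading, so {Status, Type} → Reading does not hold.

No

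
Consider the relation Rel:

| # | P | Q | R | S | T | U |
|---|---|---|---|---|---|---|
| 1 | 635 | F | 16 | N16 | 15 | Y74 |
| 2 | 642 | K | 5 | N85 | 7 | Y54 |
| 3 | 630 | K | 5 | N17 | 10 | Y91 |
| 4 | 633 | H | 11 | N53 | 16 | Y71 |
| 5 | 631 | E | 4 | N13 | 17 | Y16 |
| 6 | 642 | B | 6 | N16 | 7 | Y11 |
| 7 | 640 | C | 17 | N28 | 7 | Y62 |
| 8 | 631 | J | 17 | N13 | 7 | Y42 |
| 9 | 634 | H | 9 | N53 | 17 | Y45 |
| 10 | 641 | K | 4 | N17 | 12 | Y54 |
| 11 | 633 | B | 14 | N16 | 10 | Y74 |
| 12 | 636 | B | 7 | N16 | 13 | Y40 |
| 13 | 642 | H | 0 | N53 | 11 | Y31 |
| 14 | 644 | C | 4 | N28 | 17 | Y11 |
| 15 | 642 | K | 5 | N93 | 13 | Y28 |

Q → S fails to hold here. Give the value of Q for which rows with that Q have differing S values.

Q=F: row 1 → S = N16 ✓
Q=K: rows 2, 3, 10, 15 → S takes values {N85, N17, N93} — violation
Q=H: rows 4, 9, 13 → S = N53, N53, N53 ✓
Q=E: row 5 → S = N13 ✓
Q=B: rows 6, 11, 12 → S = N16, N16, N16 ✓
Q=C: rows 7, 14 → S = N28, N28 ✓
Q=J: row 8 → S = N13 ✓
The only Q value with inconsistent S is Q=K.

K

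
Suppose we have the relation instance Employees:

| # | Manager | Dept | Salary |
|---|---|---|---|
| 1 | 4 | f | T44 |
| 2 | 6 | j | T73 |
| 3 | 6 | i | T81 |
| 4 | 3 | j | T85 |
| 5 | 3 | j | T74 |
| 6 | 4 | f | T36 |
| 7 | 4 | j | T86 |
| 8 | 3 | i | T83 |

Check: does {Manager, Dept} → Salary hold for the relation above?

No

(Manager=4, Dept=f): rows 1, 6 → Salary takes values {T44, T36} — violation
(Manager=6, Dept=j): row 2 → Salary = T73 ✓
(Manager=6, Dept=i): row 3 → Salary = T81 ✓
(Manager=3, Dept=j): rows 4, 5 → Salary takes values {T85, T74} — violation
(Manager=4, Dept=j): row 7 → Salary = T86 ✓
(Manager=3, Dept=i): row 8 → Salary = T83 ✓
Two rows agree on {Manager, Dept} but differ on Salary, so {Manager, Dept} → Salary does not hold.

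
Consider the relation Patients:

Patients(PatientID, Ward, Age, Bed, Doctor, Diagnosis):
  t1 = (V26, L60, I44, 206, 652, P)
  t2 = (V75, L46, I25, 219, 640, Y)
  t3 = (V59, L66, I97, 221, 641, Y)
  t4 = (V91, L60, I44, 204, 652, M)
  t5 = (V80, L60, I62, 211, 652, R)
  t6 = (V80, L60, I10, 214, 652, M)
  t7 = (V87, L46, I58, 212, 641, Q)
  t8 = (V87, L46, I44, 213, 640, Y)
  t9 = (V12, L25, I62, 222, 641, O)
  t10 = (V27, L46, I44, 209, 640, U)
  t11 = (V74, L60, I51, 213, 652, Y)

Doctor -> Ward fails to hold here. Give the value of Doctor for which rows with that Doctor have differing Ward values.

Doctor=652: rows 1, 4, 5, 6, 11 → Ward = L60, L60, L60, L60, L60 ✓
Doctor=640: rows 2, 8, 10 → Ward = L46, L46, L46 ✓
Doctor=641: rows 3, 7, 9 → Ward takes values {L66, L46, L25} — violation
The only Doctor value with inconsistent Ward is Doctor=641.

641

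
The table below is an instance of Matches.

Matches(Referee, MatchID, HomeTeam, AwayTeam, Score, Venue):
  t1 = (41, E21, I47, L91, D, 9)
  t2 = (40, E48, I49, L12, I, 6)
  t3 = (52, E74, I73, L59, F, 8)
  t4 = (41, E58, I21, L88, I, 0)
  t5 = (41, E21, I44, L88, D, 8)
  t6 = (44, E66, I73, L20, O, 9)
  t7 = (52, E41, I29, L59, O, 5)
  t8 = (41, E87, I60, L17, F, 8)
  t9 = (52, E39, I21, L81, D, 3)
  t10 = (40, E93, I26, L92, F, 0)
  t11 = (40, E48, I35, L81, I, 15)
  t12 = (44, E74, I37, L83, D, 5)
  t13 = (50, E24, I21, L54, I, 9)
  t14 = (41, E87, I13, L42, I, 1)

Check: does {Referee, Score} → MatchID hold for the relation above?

No

(Referee=41, Score=D): rows 1, 5 → MatchID = E21, E21 ✓
(Referee=40, Score=I): rows 2, 11 → MatchID = E48, E48 ✓
(Referee=52, Score=F): row 3 → MatchID = E74 ✓
(Referee=41, Score=I): rows 4, 14 → MatchID takes values {E58, E87} — violation
(Referee=44, Score=O): row 6 → MatchID = E66 ✓
(Referee=52, Score=O): row 7 → MatchID = E41 ✓
(Referee=41, Score=F): row 8 → MatchID = E87 ✓
(Referee=52, Score=D): row 9 → MatchID = E39 ✓
(Referee=40, Score=F): row 10 → MatchID = E93 ✓
(Referee=44, Score=D): row 12 → MatchID = E74 ✓
(Referee=50, Score=I): row 13 → MatchID = E24 ✓
Two rows agree on {Referee, Score} but differ on MatchID, so {Referee, Score} → MatchID does not hold.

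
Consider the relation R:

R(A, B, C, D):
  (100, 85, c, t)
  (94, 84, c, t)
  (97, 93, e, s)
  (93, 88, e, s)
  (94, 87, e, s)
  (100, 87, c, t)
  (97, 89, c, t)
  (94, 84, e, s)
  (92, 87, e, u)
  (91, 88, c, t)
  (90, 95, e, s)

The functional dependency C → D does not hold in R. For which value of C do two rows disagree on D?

C=c: 5 rows → D = t, t, t, t, t ✓
C=e: 6 rows → D takes values {s, u} — violation
The only C value with inconsistent D is C=e.

e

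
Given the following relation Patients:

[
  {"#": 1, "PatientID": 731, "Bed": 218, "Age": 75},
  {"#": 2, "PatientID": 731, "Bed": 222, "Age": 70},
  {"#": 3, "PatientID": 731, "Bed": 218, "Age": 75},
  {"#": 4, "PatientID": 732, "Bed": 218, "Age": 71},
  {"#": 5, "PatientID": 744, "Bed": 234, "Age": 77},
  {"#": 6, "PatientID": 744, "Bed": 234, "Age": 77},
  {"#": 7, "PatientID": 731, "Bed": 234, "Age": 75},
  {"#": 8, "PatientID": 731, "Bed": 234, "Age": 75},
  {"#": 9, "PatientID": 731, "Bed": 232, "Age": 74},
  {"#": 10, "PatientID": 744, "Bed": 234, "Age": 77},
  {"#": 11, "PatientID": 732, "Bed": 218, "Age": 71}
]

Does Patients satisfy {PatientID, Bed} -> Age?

(PatientID=731, Bed=218): rows 1, 3 → Age = 75, 75 ✓
(PatientID=731, Bed=222): row 2 → Age = 70 ✓
(PatientID=732, Bed=218): rows 4, 11 → Age = 71, 71 ✓
(PatientID=744, Bed=234): rows 5, 6, 10 → Age = 77, 77, 77 ✓
(PatientID=731, Bed=234): rows 7, 8 → Age = 75, 75 ✓
(PatientID=731, Bed=232): row 9 → Age = 74 ✓
Every {PatientID, Bed} value is associated with a single Age value, so {PatientID, Bed} -> Age holds.

Yes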